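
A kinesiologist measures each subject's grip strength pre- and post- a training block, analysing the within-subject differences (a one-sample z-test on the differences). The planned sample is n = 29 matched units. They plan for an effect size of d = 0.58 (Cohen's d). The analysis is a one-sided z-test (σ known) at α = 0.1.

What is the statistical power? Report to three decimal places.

Power ≈ 0.967

Noncentrality parameter: δ = d·√n = 0.58 × √29 = 3.1234
Critical value for a one-sided test at α = 0.1: z_α = 1.282.
Power = Φ(δ − 1.282) = Φ(1.842) = 0.9673.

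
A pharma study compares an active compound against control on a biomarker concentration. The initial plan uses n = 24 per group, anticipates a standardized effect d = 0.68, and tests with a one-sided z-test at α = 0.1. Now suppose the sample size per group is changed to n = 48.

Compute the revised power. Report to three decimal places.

Power ≈ 0.980

With n = 48 per group: δ = d·√(n/2) = 0.68 × √(48/2) = 3.3313. Critical value z_{0.1} = 1.282.
Revised power = P(Z > 1.282 − δ) = Φ(2.050) = 0.9798.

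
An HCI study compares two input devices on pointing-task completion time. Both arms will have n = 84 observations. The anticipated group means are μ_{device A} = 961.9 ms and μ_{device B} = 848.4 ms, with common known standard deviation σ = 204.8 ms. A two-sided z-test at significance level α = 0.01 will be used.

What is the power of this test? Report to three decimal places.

Power ≈ 0.845

Standardized effect: d = |μ_{device A} − μ_{device B}| / σ = |961.9 − 848.4| / 204.8 = 0.5542
Noncentrality parameter: δ = d·√(n/2) = 0.5542 × √(84/2) = 3.5916
Critical value for a two-sided test at α = 0.01: z_{α/2} = 2.576.
Power = Φ(δ − 2.576) + Φ(−δ − 2.576) = Φ(1.016) + Φ(-6.167) = 0.8451 + 0.0000 = 0.8451.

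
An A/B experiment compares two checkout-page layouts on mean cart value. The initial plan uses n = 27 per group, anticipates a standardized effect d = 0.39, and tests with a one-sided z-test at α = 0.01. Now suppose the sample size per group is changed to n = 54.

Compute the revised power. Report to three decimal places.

Power ≈ 0.382

With n = 54 per group: δ = d·√(n/2) = 0.39 × √(54/2) = 2.0265. Critical value z_{0.01} = 2.326.
Revised power = Φ(δ − 2.326) = Φ(-0.300) = 0.3821.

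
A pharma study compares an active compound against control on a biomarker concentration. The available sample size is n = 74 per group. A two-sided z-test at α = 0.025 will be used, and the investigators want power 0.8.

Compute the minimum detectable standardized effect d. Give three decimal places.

d ≈ 0.507

Need Φ(δ − 2.241) = 0.8, so δ = 2.241 + 0.842 = 3.083.
(The second rejection-region term Φ(−δ − z_{α/2}) is negligible and dropped.)
δ = d·√(n/2) ⇒ d = δ/√(n/2) = 3.083/√(74/2) = 0.5068.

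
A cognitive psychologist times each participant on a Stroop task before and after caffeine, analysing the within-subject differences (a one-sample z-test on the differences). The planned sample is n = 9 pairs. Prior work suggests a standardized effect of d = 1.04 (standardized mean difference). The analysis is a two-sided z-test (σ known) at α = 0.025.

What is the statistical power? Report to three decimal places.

Noncentrality parameter: δ = d·√n = 1.04 × √9 = 3.1200
Critical value for a two-sided test at α = 0.025: z_{α/2} = 2.241.
Power = Φ(δ − 2.241) + Φ(−δ − 2.241) = Φ(0.879) + Φ(-5.361) = 0.8102 + 0.0000 = 0.8102.

Power ≈ 0.810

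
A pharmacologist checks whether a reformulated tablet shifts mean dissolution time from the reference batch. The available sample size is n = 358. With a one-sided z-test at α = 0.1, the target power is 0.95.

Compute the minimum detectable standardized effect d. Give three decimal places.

Required noncentrality: δ = z_{0.1} + z_{0.05} = 1.282 + 1.645 = 2.926.
δ = d·√n ⇒ d = δ/√n = 2.926/√358 = 0.1547.

d ≈ 0.155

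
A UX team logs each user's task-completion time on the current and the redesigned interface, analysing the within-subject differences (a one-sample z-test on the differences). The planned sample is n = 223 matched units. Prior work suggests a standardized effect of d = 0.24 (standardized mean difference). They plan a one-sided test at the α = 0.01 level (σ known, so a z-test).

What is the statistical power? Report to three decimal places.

Noncentrality parameter: δ = d·√n = 0.24 × √223 = 3.5840
One-sided α = 0.01 → critical value z_{0.01} = 2.326.
Power = Φ(δ − 2.326) = Φ(1.258) = 0.8957.

Power ≈ 0.896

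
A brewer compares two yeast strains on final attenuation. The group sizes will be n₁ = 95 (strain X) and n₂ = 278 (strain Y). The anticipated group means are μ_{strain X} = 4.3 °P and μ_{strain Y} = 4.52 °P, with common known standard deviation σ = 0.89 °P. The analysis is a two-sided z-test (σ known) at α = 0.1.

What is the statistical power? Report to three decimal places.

Power ≈ 0.668

Standardized effect: d = |μ_{strain X} − μ_{strain Y}| / σ = |4.3 − 4.52| / 0.89 = 0.2472
Noncentrality parameter: δ = d / √(1/n₁ + 1/n₂) = 0.2472 / √(1/95 + 1/278) = 2.0800
Critical value for a two-sided test at α = 0.1: z_{α/2} = 1.645.
Power = Φ(δ − 1.645) + Φ(−δ − 1.645) = Φ(0.435) + Φ(-3.725) = 0.6683 + 0.0001 = 0.6684.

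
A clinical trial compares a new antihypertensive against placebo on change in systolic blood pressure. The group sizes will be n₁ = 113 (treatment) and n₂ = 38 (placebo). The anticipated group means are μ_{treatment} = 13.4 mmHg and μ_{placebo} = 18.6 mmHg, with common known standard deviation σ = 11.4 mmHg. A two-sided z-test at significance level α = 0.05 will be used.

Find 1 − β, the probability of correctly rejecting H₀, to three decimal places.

Standardized effect: d = |μ_{treatment} − μ_{placebo}| / σ = |13.4 − 18.6| / 11.4 = 0.4561
Noncentrality parameter: δ = d / √(1/n₁ + 1/n₂) = 0.4561 / √(1/113 + 1/38) = 2.4324
Two-sided α = 0.05 → critical value z_{0.025} = 1.960.
Power = Φ(δ − 1.960) + Φ(−δ − 1.960) = Φ(0.472) + Φ(-4.392) = 0.6817 + 0.0000 = 0.6817.

Power ≈ 0.682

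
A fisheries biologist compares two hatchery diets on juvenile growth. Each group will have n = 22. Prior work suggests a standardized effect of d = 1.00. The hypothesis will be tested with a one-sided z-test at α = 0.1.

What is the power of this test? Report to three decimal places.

Noncentrality parameter: δ = d·√(n/2) = 1.00 × √(22/2) = 3.3166
Critical value for a one-sided test at α = 0.1: z_α = 1.282.
Power = Φ(δ − 1.282) = Φ(2.035) = 0.9791.

Power ≈ 0.979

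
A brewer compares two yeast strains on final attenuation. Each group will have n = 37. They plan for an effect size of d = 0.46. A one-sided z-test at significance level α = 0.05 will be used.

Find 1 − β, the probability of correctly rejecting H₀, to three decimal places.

Power ≈ 0.631

Noncentrality parameter: λ = d·√(n/2) = 0.46 × √(37/2) = 1.9785
One-sided α = 0.05 → critical value z_{0.05} = 1.645.
Power = P(Z > 1.645 − λ) = Φ(0.334) = 0.6307.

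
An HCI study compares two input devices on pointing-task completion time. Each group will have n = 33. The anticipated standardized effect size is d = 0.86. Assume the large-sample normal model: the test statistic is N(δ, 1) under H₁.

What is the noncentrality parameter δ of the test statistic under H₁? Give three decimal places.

δ = d·√(n/2) = 0.86 × √(33/2) = 3.4933

δ ≈ 3.493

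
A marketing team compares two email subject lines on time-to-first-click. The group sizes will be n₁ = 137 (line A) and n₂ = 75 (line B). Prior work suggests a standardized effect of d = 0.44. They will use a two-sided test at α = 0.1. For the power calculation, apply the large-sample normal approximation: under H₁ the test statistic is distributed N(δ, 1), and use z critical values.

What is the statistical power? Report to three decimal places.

Noncentrality parameter: δ = d / √(1/n₁ + 1/n₂) = 0.44 / √(1/137 + 1/75) = 3.0632
Critical value for a two-sided test at α = 0.1: z_{α/2} = 1.645.
Power = Φ(δ − 1.645) + Φ(−δ − 1.645) = Φ(1.418) + Φ(-4.708) = 0.9220 + 0.0000 = 0.9220.

Power ≈ 0.922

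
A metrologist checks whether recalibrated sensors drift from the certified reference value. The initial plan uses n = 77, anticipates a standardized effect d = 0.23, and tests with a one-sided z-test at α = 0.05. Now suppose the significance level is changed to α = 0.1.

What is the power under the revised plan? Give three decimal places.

δ = d·√n = 0.23 × √77 = 2.0182 (unchanged). New critical value: z_{0.1} = 1.282.
Revised power = P(Z > 1.282 − δ) = Φ(0.737) = 0.7693.

Power ≈ 0.769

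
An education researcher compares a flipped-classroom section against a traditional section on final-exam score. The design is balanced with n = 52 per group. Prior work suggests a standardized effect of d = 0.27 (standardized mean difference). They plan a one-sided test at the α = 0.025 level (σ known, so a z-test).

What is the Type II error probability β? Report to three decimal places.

β ≈ 0.720

Noncentrality parameter: δ = d·√(n/2) = 0.27 × √(52/2) = 1.3767
One-sided α = 0.025 → critical value z_{0.025} = 1.960.
Power = P(Z > 1.960 − δ) = Φ(-0.583) = 0.2799.
Type II error: β = 1 − power = 1 − 0.2799 = 0.7201.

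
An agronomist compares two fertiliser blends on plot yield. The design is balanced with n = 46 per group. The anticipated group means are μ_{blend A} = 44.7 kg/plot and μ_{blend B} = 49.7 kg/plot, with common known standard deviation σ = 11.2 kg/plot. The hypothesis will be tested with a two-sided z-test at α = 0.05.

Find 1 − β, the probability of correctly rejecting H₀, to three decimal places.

Power ≈ 0.572

Standardized effect: d = |μ_{blend A} − μ_{blend B}| / σ = |44.7 − 49.7| / 11.2 = 0.4464
Noncentrality parameter: δ = d·√(n/2) = 0.4464 × √(46/2) = 2.1410
Critical value for a two-sided test at α = 0.05: z_{α/2} = 1.960.
Power = Φ(δ − 1.960) + Φ(−δ − 1.960) = Φ(0.181) + Φ(-4.101) = 0.5718 + 0.0000 = 0.5718.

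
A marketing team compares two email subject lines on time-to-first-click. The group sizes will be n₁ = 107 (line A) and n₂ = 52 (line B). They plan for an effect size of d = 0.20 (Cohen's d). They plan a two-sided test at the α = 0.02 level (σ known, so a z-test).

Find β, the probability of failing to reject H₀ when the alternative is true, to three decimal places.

Noncentrality parameter: δ = d / √(1/n₁ + 1/n₂) = 0.20 / √(1/107 + 1/52) = 1.1831
Two-sided α = 0.02 → critical value z_{0.01} = 2.326.
Power = Φ(δ − 2.326) + Φ(−δ − 2.326) = Φ(-1.143) + Φ(-3.509) = 0.1265 + 0.0002 = 0.1267.
Type II error: β = 1 − power = 1 − 0.1267 = 0.8733.

β ≈ 0.873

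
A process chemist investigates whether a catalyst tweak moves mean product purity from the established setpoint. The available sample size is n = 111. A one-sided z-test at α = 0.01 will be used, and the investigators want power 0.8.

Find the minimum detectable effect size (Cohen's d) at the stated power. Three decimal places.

Need Φ(δ − 2.326) = 0.8, so δ = 2.326 + 0.842 = 3.168.
δ = d·√n ⇒ d = δ/√n = 3.168/√111 = 0.3007.

d ≈ 0.301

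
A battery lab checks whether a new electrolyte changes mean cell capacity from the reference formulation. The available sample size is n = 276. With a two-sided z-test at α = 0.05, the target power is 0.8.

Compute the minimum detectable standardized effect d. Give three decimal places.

Need Φ(δ − 1.960) = 0.8, so δ = 1.960 + 0.842 = 2.802.
(The second rejection-region term Φ(−δ − z_{α/2}) is negligible and dropped.)
δ = d·√n ⇒ d = δ/√n = 2.802/√276 = 0.1686.

d ≈ 0.169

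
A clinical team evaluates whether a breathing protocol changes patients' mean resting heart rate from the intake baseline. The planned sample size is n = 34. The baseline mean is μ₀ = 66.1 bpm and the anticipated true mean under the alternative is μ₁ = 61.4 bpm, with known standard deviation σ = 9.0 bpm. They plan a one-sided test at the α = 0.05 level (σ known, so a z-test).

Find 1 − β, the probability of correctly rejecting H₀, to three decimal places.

Standardized effect: d = |μ₁ − μ₀| / σ = |61.4 − 66.1| / 9.0 = 0.5222
Noncentrality parameter: δ = d·√n = 0.5222 × √34 = 3.0451
Critical value for a one-sided test at α = 0.05: z_α = 1.645.
Power = Φ(δ − 1.645) = Φ(1.400) = 0.9193.

Power ≈ 0.919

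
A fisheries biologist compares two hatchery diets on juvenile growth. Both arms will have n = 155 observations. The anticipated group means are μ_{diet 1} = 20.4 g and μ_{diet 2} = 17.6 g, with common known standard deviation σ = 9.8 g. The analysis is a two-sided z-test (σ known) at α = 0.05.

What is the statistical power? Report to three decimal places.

Power ≈ 0.711

Standardized effect: d = |μ_{diet 1} − μ_{diet 2}| / σ = |20.4 − 17.6| / 9.8 = 0.2857
Noncentrality parameter: δ = d·√(n/2) = 0.2857 × √(155/2) = 2.5153
Critical value for a two-sided test at α = 0.05: z_{α/2} = 1.960.
Power = Φ(δ − 1.960) + Φ(−δ − 1.960) = Φ(0.555) + Φ(-4.475) = 0.7107 + 0.0000 = 0.7107.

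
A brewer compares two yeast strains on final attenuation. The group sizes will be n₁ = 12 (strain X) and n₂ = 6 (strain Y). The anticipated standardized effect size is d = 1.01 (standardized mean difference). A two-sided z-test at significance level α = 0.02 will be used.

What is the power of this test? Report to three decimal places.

Power ≈ 0.380

Noncentrality parameter: δ = d / √(1/n₁ + 1/n₂) = 1.01 / √(1/12 + 1/6) = 2.0200
Two-sided α = 0.02 → critical value z_{0.01} = 2.326.
Power = Φ(δ − 2.326) + Φ(−δ − 2.326) = Φ(-0.306) + Φ(-4.346) = 0.3797 + 0.0000 = 0.3797.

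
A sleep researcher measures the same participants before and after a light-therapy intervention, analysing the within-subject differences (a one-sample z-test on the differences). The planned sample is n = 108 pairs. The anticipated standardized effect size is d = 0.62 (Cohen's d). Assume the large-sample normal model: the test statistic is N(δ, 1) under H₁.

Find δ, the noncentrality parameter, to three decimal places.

The noncentrality parameter scales effect size by the design's sample-size factor: δ = d·√n = 0.62 × √108 = 6.4432

δ ≈ 6.443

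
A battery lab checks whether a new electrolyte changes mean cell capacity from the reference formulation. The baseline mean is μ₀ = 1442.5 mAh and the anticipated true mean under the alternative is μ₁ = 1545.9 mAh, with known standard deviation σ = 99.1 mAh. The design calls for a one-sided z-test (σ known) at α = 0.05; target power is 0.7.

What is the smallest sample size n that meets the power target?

n = 5

Standardized effect: d = |μ₁ − μ₀| / σ = |1545.9 − 1442.5| / 99.1 = 1.0434
Set Φ(δ − 1.645) = 0.7; then δ − 1.645 = Φ⁻¹(0.7) = 0.524, giving δ = 2.169.
δ = d·√n ⇒ n = (δ/d)² = (2.169 / 1.0434)² = 4.32.
Round up to the next whole unit.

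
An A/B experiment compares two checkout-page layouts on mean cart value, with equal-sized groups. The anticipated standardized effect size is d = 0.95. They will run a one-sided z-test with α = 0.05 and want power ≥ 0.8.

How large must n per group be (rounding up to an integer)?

n = 14 per group

Set Φ(δ − 1.645) = 0.8; then δ − 1.645 = Φ⁻¹(0.8) = 0.842, giving δ = 2.486.
δ = d·√(n/2) ⇒ n = 2(δ/d)² = 2 × (2.486 / 0.95)² = 13.70.
Rounding up, n = 14 per group.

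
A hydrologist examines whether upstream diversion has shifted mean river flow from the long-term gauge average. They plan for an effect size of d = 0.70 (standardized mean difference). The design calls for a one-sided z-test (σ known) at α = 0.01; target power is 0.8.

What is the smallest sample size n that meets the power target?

Set Φ(δ − 2.326) = 0.8; then δ − 2.326 = Φ⁻¹(0.8) = 0.842, giving δ = 3.168.
δ = d·√n ⇒ n = (δ/d)² = (3.168 / 0.70)² = 20.48.
Round up to the next whole unit.

n = 21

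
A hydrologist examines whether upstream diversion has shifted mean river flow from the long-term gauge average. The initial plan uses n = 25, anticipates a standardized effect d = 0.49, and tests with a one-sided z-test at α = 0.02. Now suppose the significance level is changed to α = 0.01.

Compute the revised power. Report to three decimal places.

δ = d·√n = 0.49 × √25 = 2.4500 (unchanged). New critical value: z_{0.01} = 2.326.
Revised power = P(Z > 2.326 − δ) = Φ(0.124) = 0.5492.

Power ≈ 0.549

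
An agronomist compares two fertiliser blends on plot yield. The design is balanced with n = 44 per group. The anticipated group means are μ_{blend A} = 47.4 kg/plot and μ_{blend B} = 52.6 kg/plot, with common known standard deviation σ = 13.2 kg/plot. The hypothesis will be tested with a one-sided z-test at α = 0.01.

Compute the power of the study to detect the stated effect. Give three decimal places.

Standardized effect: d = |μ_{blend A} − μ_{blend B}| / σ = |47.4 − 52.6| / 13.2 = 0.3939
Noncentrality parameter: δ = d·√(n/2) = 0.3939 × √(44/2) = 1.8477
One-sided α = 0.01 → critical value z_{0.01} = 2.326.
Power = Φ(δ − 2.326) = Φ(-0.479) = 0.3161.

Power ≈ 0.316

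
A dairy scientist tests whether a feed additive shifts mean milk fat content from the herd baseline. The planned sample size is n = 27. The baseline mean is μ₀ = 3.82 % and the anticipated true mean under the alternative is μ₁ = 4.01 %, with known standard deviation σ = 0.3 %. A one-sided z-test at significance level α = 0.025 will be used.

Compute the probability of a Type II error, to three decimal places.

Standardized effect: d = |μ₁ − μ₀| / σ = |4.01 − 3.82| / 0.3 = 0.6333
Noncentrality parameter: δ = d·√n = 0.6333 × √27 = 3.2909
One-sided α = 0.025 → critical value z_{0.025} = 1.960.
Power = P(Z > 1.960 − δ) = Φ(1.331) = 0.9084.
Type II error: β = 1 − power = 1 − 0.9084 = 0.0916.

β ≈ 0.092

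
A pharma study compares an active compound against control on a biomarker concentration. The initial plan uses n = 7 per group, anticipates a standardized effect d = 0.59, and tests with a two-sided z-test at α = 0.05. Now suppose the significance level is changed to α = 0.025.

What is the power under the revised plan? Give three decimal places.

Power ≈ 0.128

δ = d·√(n/2) = 0.59 × √(7/2) = 1.1038 (unchanged). New critical value: z_{0.0125} = 2.241.
Revised power = Φ(δ − 2.241) + Φ(−δ − 2.241) = Φ(-1.138) + Φ(-3.345) = 0.1276 + 0.0004 = 0.1281.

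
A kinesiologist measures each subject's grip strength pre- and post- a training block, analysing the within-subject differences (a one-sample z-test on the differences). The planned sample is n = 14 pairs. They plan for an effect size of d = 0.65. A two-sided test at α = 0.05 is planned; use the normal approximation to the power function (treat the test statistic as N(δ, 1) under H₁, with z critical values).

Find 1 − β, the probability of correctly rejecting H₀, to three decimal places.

Power ≈ 0.682

Noncentrality parameter: δ = d·√n = 0.65 × √14 = 2.4321
Two-sided α = 0.05 → critical value z_{0.025} = 1.960.
Power = Φ(δ − 1.960) + Φ(−δ − 1.960) = Φ(0.472) + Φ(-4.392) = 0.6816 + 0.0000 = 0.6816.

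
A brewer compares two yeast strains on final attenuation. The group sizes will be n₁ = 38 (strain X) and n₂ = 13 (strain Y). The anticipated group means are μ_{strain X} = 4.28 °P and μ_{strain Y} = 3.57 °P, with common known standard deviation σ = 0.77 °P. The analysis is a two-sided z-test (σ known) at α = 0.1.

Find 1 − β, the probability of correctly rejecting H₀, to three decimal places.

Power ≈ 0.890

Standardized effect: d = |μ_{strain X} − μ_{strain Y}| / σ = |4.28 − 3.57| / 0.77 = 0.9221
Noncentrality parameter: δ = d / √(1/n₁ + 1/n₂) = 0.9221 / √(1/38 + 1/13) = 2.8698
Critical value for a two-sided test at α = 0.1: z_{α/2} = 1.645.
Power = Φ(δ − 1.645) + Φ(−δ − 1.645) = Φ(1.225) + Φ(-4.515) = 0.8897 + 0.0000 = 0.8897.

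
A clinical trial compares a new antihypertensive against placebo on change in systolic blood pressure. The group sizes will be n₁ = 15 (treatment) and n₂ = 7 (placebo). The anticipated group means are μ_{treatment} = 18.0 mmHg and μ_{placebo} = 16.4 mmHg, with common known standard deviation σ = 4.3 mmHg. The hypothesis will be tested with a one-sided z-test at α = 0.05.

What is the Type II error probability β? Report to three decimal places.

β ≈ 0.797

Standardized effect: d = |μ_{treatment} − μ_{placebo}| / σ = |18.0 − 16.4| / 4.3 = 0.3721
Noncentrality parameter: δ = d / √(1/n₁ + 1/n₂) = 0.3721 / √(1/15 + 1/7) = 0.8129
One-sided α = 0.05 → critical value z_{0.05} = 1.645.
Power = P(Z > 1.645 − δ) = Φ(-0.832) = 0.2027.
Type II error: β = 1 − power = 1 − 0.2027 = 0.7973.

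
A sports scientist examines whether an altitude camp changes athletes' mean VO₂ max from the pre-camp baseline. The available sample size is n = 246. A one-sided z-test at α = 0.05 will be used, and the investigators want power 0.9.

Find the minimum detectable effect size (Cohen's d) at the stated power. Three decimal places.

d ≈ 0.187

Need Φ(δ − 1.645) = 0.9, so δ = 1.645 + 1.282 = 2.926.
δ = d·√n ⇒ d = δ/√n = 2.926/√246 = 0.1866.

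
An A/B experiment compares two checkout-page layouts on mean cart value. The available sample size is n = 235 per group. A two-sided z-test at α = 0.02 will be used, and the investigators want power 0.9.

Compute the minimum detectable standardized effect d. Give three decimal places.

d ≈ 0.333

Required noncentrality: δ = z_{0.01} + z_{0.10} = 2.326 + 1.282 = 3.608.
(Lower-tail contribution to power is negligible for δ > 0.)
δ = d·√(n/2) ⇒ d = δ/√(n/2) = 3.608/√(235/2) = 0.3328.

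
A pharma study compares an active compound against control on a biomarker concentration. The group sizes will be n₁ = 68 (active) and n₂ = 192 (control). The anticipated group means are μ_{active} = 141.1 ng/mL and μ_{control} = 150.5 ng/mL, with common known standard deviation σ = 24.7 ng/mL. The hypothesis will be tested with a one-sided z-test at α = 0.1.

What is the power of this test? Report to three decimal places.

Standardized effect: d = |μ_{active} − μ_{control}| / σ = |141.1 − 150.5| / 24.7 = 0.3806
Noncentrality parameter: λ = d / √(1/n₁ + 1/n₂) = 0.3806 / √(1/68 + 1/192) = 2.6968
Critical value for a one-sided test at α = 0.1: z_α = 1.282.
Power = Φ(λ − 1.282) = Φ(1.415) = 0.9215.

Power ≈ 0.922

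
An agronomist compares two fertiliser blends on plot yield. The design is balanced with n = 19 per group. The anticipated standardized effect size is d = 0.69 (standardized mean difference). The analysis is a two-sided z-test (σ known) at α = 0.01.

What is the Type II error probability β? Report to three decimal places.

Noncentrality parameter: δ = d·√(n/2) = 0.69 × √(19/2) = 2.1267
Two-sided α = 0.01 → critical value z_{0.005} = 2.576.
Power = Φ(δ − 2.576) + Φ(−δ − 2.576) = Φ(-0.449) + Φ(-4.703) = 0.3267 + 0.0000 = 0.3267.
Type II error: β = 1 − power = 1 − 0.3267 = 0.6733.

β ≈ 0.673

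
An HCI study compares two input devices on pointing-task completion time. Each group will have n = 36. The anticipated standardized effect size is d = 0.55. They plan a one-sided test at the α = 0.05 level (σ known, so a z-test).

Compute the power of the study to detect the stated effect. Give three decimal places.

Noncentrality parameter: δ = d·√(n/2) = 0.55 × √(36/2) = 2.3335
Critical value for a one-sided test at α = 0.05: z_α = 1.645.
Power = P(Z > 1.645 − δ) = Φ(0.689) = 0.7545.

Power ≈ 0.754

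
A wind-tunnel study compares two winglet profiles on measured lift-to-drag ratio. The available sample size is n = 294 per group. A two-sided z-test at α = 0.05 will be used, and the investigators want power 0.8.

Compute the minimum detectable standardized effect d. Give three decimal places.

d ≈ 0.231

Need Φ(δ − 1.960) = 0.8, so δ = 1.960 + 0.842 = 2.802.
(Lower-tail contribution to power is negligible for δ > 0.)
δ = d·√(n/2) ⇒ d = δ/√(n/2) = 2.802/√(294/2) = 0.2311.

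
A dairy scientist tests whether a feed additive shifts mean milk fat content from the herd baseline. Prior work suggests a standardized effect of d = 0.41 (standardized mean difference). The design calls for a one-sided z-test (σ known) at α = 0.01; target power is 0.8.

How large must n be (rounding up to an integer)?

n = 60

For power 0.8 need Φ(δ − z_{0.01}) = 0.8, so δ = z_{0.01} + z_{0.20} = 2.326 + 0.842 = 3.168.
δ = d·√n ⇒ n = (δ/d)² = (3.168 / 0.41)² = 59.70.
Rounding up, n = 60.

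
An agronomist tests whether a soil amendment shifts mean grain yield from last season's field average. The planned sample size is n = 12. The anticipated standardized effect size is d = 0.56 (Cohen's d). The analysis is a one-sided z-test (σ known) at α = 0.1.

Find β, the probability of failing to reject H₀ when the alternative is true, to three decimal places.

Noncentrality parameter: δ = d·√n = 0.56 × √12 = 1.9399
Critical value for a one-sided test at α = 0.1: z_α = 1.282.
Power = Φ(δ − 1.282) = Φ(0.658) = 0.7448.
Type II error: β = 1 − power = 1 − 0.7448 = 0.2552.

β ≈ 0.255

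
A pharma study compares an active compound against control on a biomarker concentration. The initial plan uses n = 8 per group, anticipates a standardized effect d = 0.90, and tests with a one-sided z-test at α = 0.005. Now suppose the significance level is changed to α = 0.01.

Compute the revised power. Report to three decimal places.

Power ≈ 0.299

δ = d·√(n/2) = 0.90 × √(8/2) = 1.8000 (unchanged). New critical value: z_{0.01} = 2.326.
Revised power = Φ(δ − 2.326) = Φ(-0.526) = 0.2993.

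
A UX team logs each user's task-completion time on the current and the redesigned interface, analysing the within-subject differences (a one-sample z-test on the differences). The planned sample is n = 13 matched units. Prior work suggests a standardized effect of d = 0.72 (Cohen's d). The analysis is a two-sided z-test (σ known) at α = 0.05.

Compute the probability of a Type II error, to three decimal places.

β ≈ 0.262

Noncentrality parameter: λ = d·√n = 0.72 × √13 = 2.5960
Critical value for a two-sided test at α = 0.05: z_{α/2} = 1.960.
Power = Φ(λ − 1.960) + Φ(−λ − 1.960) = Φ(0.636) + Φ(-4.556) = 0.7376 + 0.0000 = 0.7376.
Type II error: β = 1 − power = 1 − 0.7376 = 0.2624.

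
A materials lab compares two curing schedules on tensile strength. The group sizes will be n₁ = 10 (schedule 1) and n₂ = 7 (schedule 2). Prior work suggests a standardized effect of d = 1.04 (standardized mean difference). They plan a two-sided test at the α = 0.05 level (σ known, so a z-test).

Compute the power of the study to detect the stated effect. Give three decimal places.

Power ≈ 0.560

Noncentrality parameter: δ = d / √(1/n₁ + 1/n₂) = 1.04 / √(1/10 + 1/7) = 2.1104
Two-sided α = 0.05 → critical value z_{0.025} = 1.960.
Power = Φ(δ − 1.960) + Φ(−δ − 1.960) = Φ(0.150) + Φ(-4.070) = 0.5598 + 0.0000 = 0.5598.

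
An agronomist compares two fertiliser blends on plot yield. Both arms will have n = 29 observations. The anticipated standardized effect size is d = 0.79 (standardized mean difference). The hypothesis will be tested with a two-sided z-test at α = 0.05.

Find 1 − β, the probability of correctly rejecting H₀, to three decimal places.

Power ≈ 0.853

Noncentrality parameter: δ = d·√(n/2) = 0.79 × √(29/2) = 3.0082
Critical value for a two-sided test at α = 0.05: z_{α/2} = 1.960.
Power = Φ(δ − 1.960) + Φ(−δ − 1.960) = Φ(1.048) + Φ(-4.968) = 0.8527 + 0.0000 = 0.8527.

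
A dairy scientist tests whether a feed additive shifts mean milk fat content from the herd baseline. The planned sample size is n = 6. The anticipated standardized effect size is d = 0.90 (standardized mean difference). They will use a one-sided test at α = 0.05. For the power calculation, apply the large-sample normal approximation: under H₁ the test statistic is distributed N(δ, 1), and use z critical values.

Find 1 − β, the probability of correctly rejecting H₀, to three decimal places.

Power ≈ 0.712

Noncentrality parameter: δ = d·√n = 0.90 × √6 = 2.2045
Critical value for a one-sided test at α = 0.05: z_α = 1.645.
Power = Φ(δ − 1.645) = Φ(0.560) = 0.7122.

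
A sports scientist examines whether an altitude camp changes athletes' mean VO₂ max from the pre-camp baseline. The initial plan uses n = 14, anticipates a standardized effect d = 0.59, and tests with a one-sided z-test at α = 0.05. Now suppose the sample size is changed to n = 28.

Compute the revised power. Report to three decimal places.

With n = 28: δ = d·√n = 0.59 × √28 = 3.1220. Critical value z_{0.05} = 1.645.
Revised power = Φ(δ − 1.645) = Φ(1.477) = 0.9302.

Power ≈ 0.930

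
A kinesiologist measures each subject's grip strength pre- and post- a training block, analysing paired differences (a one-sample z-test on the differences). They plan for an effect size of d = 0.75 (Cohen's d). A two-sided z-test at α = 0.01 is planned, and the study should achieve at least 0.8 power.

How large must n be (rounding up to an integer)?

n = 21

For power 0.8 need Φ(δ − z_{0.005}) = 0.8, so δ = z_{0.005} + z_{0.20} = 2.576 + 0.842 = 3.417.
(Ignoring the negligible lower-tail rejection probability gives the usual closed-form inversion.)
δ = d·√n ⇒ n = (δ/d)² = (3.417 / 0.75)² = 20.76.
Rounding up, n = 21.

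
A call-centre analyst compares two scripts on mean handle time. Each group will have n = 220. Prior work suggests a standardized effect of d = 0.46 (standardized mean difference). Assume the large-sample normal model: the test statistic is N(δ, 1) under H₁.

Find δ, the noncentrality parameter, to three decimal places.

δ = d·√(n/2) = 0.46 × √(220/2) = 4.8245

δ ≈ 4.825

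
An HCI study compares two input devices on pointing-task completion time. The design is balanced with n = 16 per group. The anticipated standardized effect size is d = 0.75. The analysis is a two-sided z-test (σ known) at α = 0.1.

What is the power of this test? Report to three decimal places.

Power ≈ 0.683

Noncentrality parameter: δ = d·√(n/2) = 0.75 × √(16/2) = 2.1213
Critical value for a two-sided test at α = 0.1: z_{α/2} = 1.645.
Power = Φ(δ − 1.645) + Φ(−δ − 1.645) = Φ(0.476) + Φ(-3.766) = 0.6831 + 0.0001 = 0.6832.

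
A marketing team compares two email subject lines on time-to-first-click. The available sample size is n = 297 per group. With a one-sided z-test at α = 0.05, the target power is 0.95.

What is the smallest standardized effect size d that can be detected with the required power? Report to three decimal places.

Need Φ(δ − 1.645) = 0.95, so δ = 1.645 + 1.645 = 3.290.
δ = d·√(n/2) ⇒ d = δ/√(n/2) = 3.290/√(297/2) = 0.2700.

d ≈ 0.270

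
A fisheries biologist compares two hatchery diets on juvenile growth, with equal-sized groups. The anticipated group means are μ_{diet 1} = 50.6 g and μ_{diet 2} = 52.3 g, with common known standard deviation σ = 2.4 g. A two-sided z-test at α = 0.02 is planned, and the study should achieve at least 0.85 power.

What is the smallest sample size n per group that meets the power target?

n = 46 per group

Standardized effect: d = |μ_{diet 1} − μ_{diet 2}| / σ = |50.6 − 52.3| / 2.4 = 0.7083
Set Φ(δ − 2.326) = 0.85; then δ − 2.326 = Φ⁻¹(0.85) = 1.036, giving δ = 3.363.
(For δ > 0 the lower-tail rejection region contributes negligibly to power, so the one-term inversion is standard.)
δ = d·√(n/2) ⇒ n = 2(δ/d)² = 2 × (3.363 / 0.7083)² = 45.08.
Rounding up, n = 46 per group.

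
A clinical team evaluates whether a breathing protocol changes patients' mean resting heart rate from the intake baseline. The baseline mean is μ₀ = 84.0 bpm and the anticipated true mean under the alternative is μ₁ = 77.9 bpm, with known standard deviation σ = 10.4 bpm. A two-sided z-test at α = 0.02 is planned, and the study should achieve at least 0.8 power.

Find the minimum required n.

n = 30

Standardized effect: d = |μ₁ − μ₀| / σ = |77.9 − 84.0| / 10.4 = 0.5865
Set Φ(δ − 2.326) = 0.8; then δ − 2.326 = Φ⁻¹(0.8) = 0.842, giving δ = 3.168.
(Ignoring the negligible lower-tail rejection probability gives the usual closed-form inversion.)
δ = d·√n ⇒ n = (δ/d)² = (3.168 / 0.5865)² = 29.17.
Round up to the next whole unit.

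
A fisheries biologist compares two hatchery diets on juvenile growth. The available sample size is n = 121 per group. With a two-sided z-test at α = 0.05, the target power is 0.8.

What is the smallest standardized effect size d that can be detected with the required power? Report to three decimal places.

d ≈ 0.360

Required noncentrality: δ = z_{0.025} + z_{0.20} = 1.960 + 0.842 = 2.802.
(Lower-tail contribution to power is negligible for δ > 0.)
δ = d·√(n/2) ⇒ d = δ/√(n/2) = 2.802/√(121/2) = 0.3602.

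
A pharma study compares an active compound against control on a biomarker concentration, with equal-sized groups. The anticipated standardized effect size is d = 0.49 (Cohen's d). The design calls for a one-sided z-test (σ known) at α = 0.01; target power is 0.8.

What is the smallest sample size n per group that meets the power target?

For power 0.8 need Φ(δ − z_{0.01}) = 0.8, so δ = z_{0.01} + z_{0.20} = 2.326 + 0.842 = 3.168.
δ = d·√(n/2) ⇒ n = 2(δ/d)² = 2 × (3.168 / 0.49)² = 83.60.
Rounding up, n = 84 per group.

n = 84 per group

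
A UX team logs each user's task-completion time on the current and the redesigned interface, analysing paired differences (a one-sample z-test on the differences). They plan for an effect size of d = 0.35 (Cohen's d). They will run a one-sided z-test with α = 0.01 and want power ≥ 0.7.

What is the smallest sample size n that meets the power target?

For power 0.7 need Φ(δ − z_{0.01}) = 0.7, so δ = z_{0.01} + z_{0.30} = 2.326 + 0.524 = 2.851.
δ = d·√n ⇒ n = (δ/d)² = (2.851 / 0.35)² = 66.34.
Round up to the next whole unit.

n = 67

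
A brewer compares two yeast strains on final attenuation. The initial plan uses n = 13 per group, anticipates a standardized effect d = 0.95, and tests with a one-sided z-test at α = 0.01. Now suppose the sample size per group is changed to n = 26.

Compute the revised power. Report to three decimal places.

Power ≈ 0.864

With n = 26 per group: δ = d·√(n/2) = 0.95 × √(26/2) = 3.4253. Critical value z_{0.01} = 2.326.
Revised power = Φ(δ − 2.326) = Φ(1.099) = 0.8641.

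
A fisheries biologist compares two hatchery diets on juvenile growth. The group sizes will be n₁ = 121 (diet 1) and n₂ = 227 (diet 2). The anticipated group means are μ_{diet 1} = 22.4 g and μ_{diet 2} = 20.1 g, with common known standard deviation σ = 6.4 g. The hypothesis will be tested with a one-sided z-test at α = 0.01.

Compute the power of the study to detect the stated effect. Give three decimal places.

Standardized effect: d = |μ_{diet 1} − μ_{diet 2}| / σ = |22.4 − 20.1| / 6.4 = 0.3594
Noncentrality parameter: δ = d / √(1/n₁ + 1/n₂) = 0.3594 / √(1/121 + 1/227) = 3.1927
One-sided α = 0.01 → critical value z_{0.01} = 2.326.
Power = P(Z > 2.326 − δ) = Φ(0.866) = 0.8069.

Power ≈ 0.807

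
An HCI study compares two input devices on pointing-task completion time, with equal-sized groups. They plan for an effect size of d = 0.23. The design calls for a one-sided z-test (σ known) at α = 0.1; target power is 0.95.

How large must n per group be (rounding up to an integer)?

n = 324 per group

For power 0.95 need Φ(δ − z_{0.1}) = 0.95, so δ = z_{0.1} + z_{0.05} = 1.282 + 1.645 = 2.926.
δ = d·√(n/2) ⇒ n = 2(δ/d)² = 2 × (2.926 / 0.23)² = 323.77.
Rounding up, n = 324 per group.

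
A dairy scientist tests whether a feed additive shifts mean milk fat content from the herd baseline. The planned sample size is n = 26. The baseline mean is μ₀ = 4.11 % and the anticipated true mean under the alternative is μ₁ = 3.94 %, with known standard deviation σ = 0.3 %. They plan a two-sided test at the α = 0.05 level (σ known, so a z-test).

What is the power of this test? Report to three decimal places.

Power ≈ 0.824

Standardized effect: d = |μ₁ − μ₀| / σ = |3.94 − 4.11| / 0.3 = 0.5667
Noncentrality parameter: δ = d·√n = 0.5667 × √26 = 2.8894
Critical value for a two-sided test at α = 0.05: z_{α/2} = 1.960.
Power = Φ(δ − 1.960) + Φ(−δ − 1.960) = Φ(0.929) + Φ(-4.849) = 0.8237 + 0.0000 = 0.8237.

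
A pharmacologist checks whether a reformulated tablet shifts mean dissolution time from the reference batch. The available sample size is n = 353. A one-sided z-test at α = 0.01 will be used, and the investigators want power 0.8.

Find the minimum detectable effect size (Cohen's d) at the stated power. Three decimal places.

Need Φ(δ − 2.326) = 0.8, so δ = 2.326 + 0.842 = 3.168.
δ = d·√n ⇒ d = δ/√n = 3.168/√353 = 0.1686.

d ≈ 0.169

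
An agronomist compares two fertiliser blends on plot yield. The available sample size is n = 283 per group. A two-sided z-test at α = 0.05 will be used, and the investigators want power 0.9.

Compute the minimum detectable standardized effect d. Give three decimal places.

d ≈ 0.273

Need Φ(δ − 1.960) = 0.9, so δ = 1.960 + 1.282 = 3.242.
(Lower-tail contribution to power is negligible for δ > 0.)
δ = d·√(n/2) ⇒ d = δ/√(n/2) = 3.242/√(283/2) = 0.2725.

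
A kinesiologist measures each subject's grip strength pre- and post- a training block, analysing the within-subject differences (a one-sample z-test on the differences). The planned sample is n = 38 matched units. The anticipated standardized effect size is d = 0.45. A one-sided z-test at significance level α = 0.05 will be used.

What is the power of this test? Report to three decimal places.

Noncentrality parameter: δ = d·√n = 0.45 × √38 = 2.7740
Critical value for a one-sided test at α = 0.05: z_α = 1.645.
Power = Φ(δ − 1.645) = Φ(1.129) = 0.8706.

Power ≈ 0.871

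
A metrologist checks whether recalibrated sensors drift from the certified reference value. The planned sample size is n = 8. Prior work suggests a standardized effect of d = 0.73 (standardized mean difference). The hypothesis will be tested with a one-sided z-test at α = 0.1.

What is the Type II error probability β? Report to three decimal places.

β ≈ 0.217

Noncentrality parameter: δ = d·√n = 0.73 × √8 = 2.0648
One-sided α = 0.1 → critical value z_{0.1} = 1.282.
Power = P(Z > 1.282 − δ) = Φ(0.783) = 0.7832.
Type II error: β = 1 − power = 1 − 0.7832 = 0.2168.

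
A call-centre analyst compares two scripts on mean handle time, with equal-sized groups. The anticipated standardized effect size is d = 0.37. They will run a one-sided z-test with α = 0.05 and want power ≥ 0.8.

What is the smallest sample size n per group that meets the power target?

n = 91 per group

For power 0.8 need Φ(δ − z_{0.05}) = 0.8, so δ = z_{0.05} + z_{0.20} = 1.645 + 0.842 = 2.486.
δ = d·√(n/2) ⇒ n = 2(δ/d)² = 2 × (2.486 / 0.37)² = 90.32.
Rounding up, n = 91 per group.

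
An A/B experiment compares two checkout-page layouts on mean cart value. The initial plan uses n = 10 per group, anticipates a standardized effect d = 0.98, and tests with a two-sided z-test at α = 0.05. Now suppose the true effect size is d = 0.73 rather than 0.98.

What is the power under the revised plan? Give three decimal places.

With d = 0.73: δ = d·√(n/2) = 0.73 × √(10/2) = 1.6323. Critical value z_{0.025} = 1.960.
Revised power = Φ(δ − 1.960) + Φ(−δ − 1.960) = Φ(-0.328) + Φ(-3.592) = 0.3716 + 0.0002 = 0.3718.

Power ≈ 0.372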